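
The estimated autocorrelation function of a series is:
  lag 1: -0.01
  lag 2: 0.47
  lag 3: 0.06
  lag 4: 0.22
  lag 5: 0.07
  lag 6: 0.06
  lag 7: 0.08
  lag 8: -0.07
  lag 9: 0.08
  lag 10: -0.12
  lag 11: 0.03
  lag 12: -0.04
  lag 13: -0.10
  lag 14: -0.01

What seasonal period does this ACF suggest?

2

The largest autocorrelation is r_2 = 0.47, with a weaker echo at lag 4 (0.22); the remaining lags stay at or below 0.08.
The dominant spike at lag 2 indicates a seasonal period of 2.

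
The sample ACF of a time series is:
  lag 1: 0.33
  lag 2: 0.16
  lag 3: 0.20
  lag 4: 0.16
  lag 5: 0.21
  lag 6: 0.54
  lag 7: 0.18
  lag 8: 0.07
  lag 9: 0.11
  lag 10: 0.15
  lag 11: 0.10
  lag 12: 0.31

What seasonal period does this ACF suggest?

The largest autocorrelation is r_6 = 0.54; the remaining lags stay at or below 0.33. The elevated value at lag 1 (0.33), dropping to 0.16 at lag 2, reflects decaying short-term dependence rather than seasonality.
The dominant spike at lag 6 indicates a seasonal period of 6.

6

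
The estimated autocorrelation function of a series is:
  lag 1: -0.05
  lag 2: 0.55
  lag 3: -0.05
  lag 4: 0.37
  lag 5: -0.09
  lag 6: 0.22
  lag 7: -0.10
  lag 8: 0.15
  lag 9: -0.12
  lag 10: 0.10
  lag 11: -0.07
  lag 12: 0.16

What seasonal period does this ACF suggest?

2

The largest autocorrelation is r_2 = 0.55, with weaker echoes at lags 4 (0.37), 6 (0.22), 8 (0.15) and 12 (0.16); the remaining lags stay at or below 0.10.
The dominant spike at lag 2 indicates a seasonal period of 2.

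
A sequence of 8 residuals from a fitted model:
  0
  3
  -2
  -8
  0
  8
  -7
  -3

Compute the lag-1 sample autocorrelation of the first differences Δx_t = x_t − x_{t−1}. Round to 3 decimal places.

First differences Δx: 3, -5, -6, 8, 8, -15, 4
Mean of differences = -0.4286
Numerator Σ(Δx_t−Δx̄)(Δx_{t+1}−Δx̄) = -153.4694
Denominator Σ(Δx_t−Δx̄)² = 437.7143
r_1(Δx) = -153.4694 / 437.7143 = -0.351

-0.351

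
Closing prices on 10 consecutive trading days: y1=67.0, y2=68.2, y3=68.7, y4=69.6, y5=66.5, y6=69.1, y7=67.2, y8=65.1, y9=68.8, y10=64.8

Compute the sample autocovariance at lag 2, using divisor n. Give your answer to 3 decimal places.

0.558

Mean ȳ = (67.0 + 68.2 + 68.7 + 69.6 + 66.5 + 69.1 + 67.2 + 65.1 + 68.8 + 64.8)/10 = 67.5000
Σ_{t=1}^{8}(y_t−ȳ)(y_{t+2}−ȳ) = 5.5800
γ_2 = 5.5800 / 10 = 0.558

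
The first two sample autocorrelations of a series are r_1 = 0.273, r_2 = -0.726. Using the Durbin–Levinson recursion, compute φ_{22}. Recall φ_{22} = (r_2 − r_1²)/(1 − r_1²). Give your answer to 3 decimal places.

φ_{22} = (r_2 − r_1²) / (1 − r_1²)
r_1² = (0.273)² = 0.074529
Numerator = -0.726 − 0.0745 = -0.8005; denominator = 1 − 0.0745 = 0.9255
φ_{22} = -0.8005 / 0.9255 = -0.865

-0.865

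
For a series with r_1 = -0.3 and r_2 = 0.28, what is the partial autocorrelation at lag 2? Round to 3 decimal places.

φ_{22} = (r_2 − r_1²) / (1 − r_1²)
r_1² = (-0.3)² = 0.09
Numerator = 0.28 − 0.0900 = 0.1900; denominator = 1 − 0.0900 = 0.9100
φ_{22} = 0.1900 / 0.9100 = 0.209

0.209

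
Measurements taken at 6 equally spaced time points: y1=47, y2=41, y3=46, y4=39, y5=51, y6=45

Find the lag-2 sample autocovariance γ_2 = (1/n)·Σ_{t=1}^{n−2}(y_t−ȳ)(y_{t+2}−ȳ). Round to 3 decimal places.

5.185

Mean ȳ = (47 + 41 + 46 + 39 + 51 + 45)/6 = 44.8333
Σ_{t=1}^{4}(y_t−ȳ)(y_{t+2}−ȳ) = 31.1111
γ_2 = 31.1111 / 6 = 5.185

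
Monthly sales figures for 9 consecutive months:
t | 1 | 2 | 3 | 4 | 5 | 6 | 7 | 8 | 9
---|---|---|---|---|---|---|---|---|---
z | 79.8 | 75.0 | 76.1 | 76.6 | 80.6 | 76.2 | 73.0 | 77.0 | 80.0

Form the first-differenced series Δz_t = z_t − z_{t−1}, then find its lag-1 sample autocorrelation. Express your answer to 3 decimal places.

First differences Δz: -4.8, 1.1, 0.5, 4.0, -4.4, -3.2, 4.0, 3.0
Mean of differences = 0.0250
Numerator Σ(Δz_t−Δz̄)(Δz_{t+1}−Δz̄) = -7.1006
Denominator Σ(Δz_t−Δz̄)² = 95.0950
r_1(Δz) = -7.1006 / 95.0950 = -0.075

-0.075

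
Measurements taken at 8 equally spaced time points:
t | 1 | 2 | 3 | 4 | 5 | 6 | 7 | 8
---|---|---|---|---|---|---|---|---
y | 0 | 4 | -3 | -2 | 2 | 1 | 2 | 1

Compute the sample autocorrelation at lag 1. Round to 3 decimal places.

-0.192

Mean ȳ = (0 + 4 − 3 − 2 + 2 + 1 + 2 + 1)/8 = 0.6250
Deviations from mean: -0.6250, 3.3750, -3.6250, -2.6250, 1.3750, 0.3750, 1.3750, 0.3750
Σ(y_t−ȳ)(y_{t+1}−ȳ) = (-2.1094) + (-12.2344) + (9.5156) + (-3.6094) + (0.5156) + (0.5156) + (0.5156) = -6.8906
Denominator Σ(y_t−ȳ)² = 35.8750
r_1 = -6.8906 / 35.8750 = -0.192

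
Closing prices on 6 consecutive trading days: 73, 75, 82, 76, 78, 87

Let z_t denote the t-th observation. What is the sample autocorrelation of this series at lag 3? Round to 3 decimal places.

0.339

Mean z̄ = (73 + 75 + 82 + 76 + 78 + 87)/6 = 78.5000
Deviations from mean: -5.5000, -3.5000, 3.5000, -2.5000, -0.5000, 8.5000
Σ(z_t−z̄)(z_{t+3}−z̄) = (13.7500) + (1.7500) + (29.7500) = 45.2500
Denominator Σ(z_t−z̄)² = 133.5000
r_3 = 45.2500 / 133.5000 = 0.339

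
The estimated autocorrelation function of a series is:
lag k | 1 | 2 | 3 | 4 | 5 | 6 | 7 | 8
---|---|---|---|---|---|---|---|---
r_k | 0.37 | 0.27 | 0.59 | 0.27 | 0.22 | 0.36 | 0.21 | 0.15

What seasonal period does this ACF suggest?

3

The largest autocorrelation is r_3 = 0.59; the remaining lags stay at or below 0.37. The elevated value at lag 1 (0.37), dropping to 0.27 at lag 2, reflects decaying short-term dependence rather than seasonality.
The dominant spike at lag 3 indicates a seasonal period of 3.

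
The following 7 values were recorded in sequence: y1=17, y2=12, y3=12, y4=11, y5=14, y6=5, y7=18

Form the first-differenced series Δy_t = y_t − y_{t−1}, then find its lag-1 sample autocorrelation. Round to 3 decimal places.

First differences Δy: -5, 0, -1, 3, -9, 13
Mean of differences = 0.1667
Numerator Σ(Δy_t−Δȳ)(Δy_{t+1}−Δȳ) = -145.8611
Denominator Σ(Δy_t−Δȳ)² = 284.8333
r_1(Δy) = -145.8611 / 284.8333 = -0.512

-0.512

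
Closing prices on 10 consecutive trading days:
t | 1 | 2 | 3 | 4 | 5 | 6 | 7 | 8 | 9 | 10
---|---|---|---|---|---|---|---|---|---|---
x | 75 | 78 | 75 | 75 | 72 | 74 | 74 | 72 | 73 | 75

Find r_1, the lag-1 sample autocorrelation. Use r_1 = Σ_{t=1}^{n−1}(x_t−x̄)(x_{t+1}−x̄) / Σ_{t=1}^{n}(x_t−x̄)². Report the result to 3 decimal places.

0.271

Mean x̄ = (75 + 78 + 75 + 75 + 72 + 74 + 74 + 72 + 73 + 75)/10 = 74.3000
Numerator Σ_{t=1}^{9}(x_t−x̄)(x_{t+1}−x̄) = 7.6100
Denominator Σ(x_t−x̄)² = 28.1000
r_1 = 7.6100 / 28.1000 = 0.271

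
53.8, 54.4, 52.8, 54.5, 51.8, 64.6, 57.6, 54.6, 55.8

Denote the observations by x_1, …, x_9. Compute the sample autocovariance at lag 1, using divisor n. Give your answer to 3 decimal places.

-0.618

Mean x̄ = (53.8 + 54.4 + 52.8 + 54.5 + 51.8 + 64.6 + 57.6 + 54.6 + 55.8)/9 = 55.5444
Σ_{t=1}^{8}(x_t−x̄)(x_{t+1}−x̄) = -5.5620
γ_1 = -5.5620 / 9 = -0.618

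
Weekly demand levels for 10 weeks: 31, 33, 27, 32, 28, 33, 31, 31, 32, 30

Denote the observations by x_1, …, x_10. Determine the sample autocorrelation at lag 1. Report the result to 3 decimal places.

Mean x̄ = (31 + 33 + 27 + 32 + 28 + 33 + 31 + 31 + 32 + 30)/10 = 30.8000
Numerator Σ_{t=1}^{9}(x_t−x̄)(x_{t+1}−x̄) = -22.2400
Denominator Σ(x_t−x̄)² = 35.6000
r_1 = -22.2400 / 35.6000 = -0.625

-0.625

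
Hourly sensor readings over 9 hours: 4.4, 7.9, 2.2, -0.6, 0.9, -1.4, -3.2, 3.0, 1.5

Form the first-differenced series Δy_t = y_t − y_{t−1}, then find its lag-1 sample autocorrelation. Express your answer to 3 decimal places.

-0.290

First differences Δy: 3.5, -5.7, -2.8, 1.5, -2.3, -1.8, 6.2, -1.5
Mean of differences = -0.3625
Numerator Σ(Δy_t−Δȳ)(Δy_{t+1}−Δȳ) = -29.8677
Denominator Σ(Δy_t−Δȳ)² = 102.9988
r_1(Δy) = -29.8677 / 102.9988 = -0.290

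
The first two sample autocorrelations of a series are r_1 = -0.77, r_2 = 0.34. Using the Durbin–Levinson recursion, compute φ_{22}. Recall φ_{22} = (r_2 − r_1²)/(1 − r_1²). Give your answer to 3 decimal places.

-0.621

φ_{22} = (r_2 − r_1²) / (1 − r_1²)
r_1² = (-0.77)² = 0.5929
Numerator = 0.34 − 0.5929 = -0.2529; denominator = 1 − 0.5929 = 0.4071
φ_{22} = -0.2529 / 0.4071 = -0.621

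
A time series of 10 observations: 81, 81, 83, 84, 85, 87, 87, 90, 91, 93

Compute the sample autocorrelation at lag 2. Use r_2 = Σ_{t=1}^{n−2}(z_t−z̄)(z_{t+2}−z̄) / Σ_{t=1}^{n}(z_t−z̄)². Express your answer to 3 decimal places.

0.398

Mean z̄ = (81 + 81 + 83 + 84 + 85 + 87 + 87 + 90 + 91 + 93)/10 = 86.2000
Numerator Σ_{t=1}^{8}(z_t−z̄)(z_{t+2}−z̄) = 61.9200
Denominator Σ(z_t−z̄)² = 155.6000
r_2 = 61.9200 / 155.6000 = 0.398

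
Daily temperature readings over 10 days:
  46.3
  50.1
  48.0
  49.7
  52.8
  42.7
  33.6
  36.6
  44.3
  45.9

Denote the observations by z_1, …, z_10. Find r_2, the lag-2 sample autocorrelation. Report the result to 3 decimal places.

Mean z̄ = (46.3 + 50.1 + 48.0 + 49.7 + 52.8 + 42.7 + 33.6 + 36.6 + 44.3 + 45.9)/10 = 45.0000
Numerator Σ_{t=1}^{8}(z_t−z̄)(z_{t+2}−z̄) = -28.7200
Denominator Σ(z_t−z̄)² = 326.7400
r_2 = -28.7200 / 326.7400 = -0.088

-0.088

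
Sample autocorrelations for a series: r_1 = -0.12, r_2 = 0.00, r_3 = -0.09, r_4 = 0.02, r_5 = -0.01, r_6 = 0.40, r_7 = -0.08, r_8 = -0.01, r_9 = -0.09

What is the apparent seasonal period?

The largest autocorrelation is r_6 = 0.40; the remaining lags stay at or below 0.02.
The dominant spike at lag 6 indicates a seasonal period of 6.

6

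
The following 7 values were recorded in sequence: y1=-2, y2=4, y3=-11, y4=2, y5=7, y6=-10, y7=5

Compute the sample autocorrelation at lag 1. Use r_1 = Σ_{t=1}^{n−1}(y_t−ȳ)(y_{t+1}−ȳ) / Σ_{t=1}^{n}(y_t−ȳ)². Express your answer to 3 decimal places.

-0.590

Mean ȳ = (-2 + 4 − 11 + 2 + 7 − 10 + 5)/7 = -0.7143
Deviations from mean: -1.2857, 4.7143, -10.2857, 2.7143, 7.7143, -9.2857, 5.7143
Σ(y_t−ȳ)(y_{t+1}−ȳ) = (-6.0612) + (-48.4898) + (-27.9184) + (20.9388) + (-71.6327) + (-53.0612) = -186.2245
Denominator Σ(y_t−ȳ)² = 315.4286
r_1 = -186.2245 / 315.4286 = -0.590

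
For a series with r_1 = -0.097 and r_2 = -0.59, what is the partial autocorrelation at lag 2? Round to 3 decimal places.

φ_{22} = (r_2 − r_1²) / (1 − r_1²)
r_1² = (-0.097)² = 0.009409
Numerator = -0.59 − 0.0094 = -0.5994; denominator = 1 − 0.0094 = 0.9906
φ_{22} = -0.5994 / 0.9906 = -0.605

-0.605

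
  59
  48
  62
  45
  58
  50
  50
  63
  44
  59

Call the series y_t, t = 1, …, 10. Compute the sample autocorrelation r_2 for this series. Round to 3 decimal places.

0.426

Mean ȳ = (59 + 48 + 62 + 45 + 58 + 50 + 50 + 63 + 44 + 59)/10 = 53.8000
Numerator Σ_{t=1}^{8}(y_t−ȳ)(y_{t+2}−ȳ) = 195.7200
Denominator Σ(y_t−ȳ)² = 459.6000
r_2 = 195.7200 / 459.6000 = 0.426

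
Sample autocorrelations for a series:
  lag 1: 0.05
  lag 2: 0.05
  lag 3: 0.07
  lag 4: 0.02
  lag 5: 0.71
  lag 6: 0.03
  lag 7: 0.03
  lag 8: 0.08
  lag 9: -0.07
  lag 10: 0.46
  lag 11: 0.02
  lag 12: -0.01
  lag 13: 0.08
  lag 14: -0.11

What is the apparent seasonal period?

5

The largest autocorrelation is r_5 = 0.71, with a weaker echo at lag 10 (0.46); the remaining lags stay at or below 0.08.
The dominant spike at lag 5 indicates a seasonal period of 5.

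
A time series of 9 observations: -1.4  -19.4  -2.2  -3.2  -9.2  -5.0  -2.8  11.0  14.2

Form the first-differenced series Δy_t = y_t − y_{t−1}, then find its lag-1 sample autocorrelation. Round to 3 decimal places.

-0.383

First differences Δy: -18.0, 17.2, -1.0, -6.0, 4.2, 2.2, 13.8, 3.2
Mean of differences = 1.9500
Numerator Σ(Δy_t−Δȳ)(Δy_{t+1}−Δȳ) = -325.3225
Denominator Σ(Δy_t−Δȳ)² = 849.5800
r_1(Δy) = -325.3225 / 849.5800 = -0.383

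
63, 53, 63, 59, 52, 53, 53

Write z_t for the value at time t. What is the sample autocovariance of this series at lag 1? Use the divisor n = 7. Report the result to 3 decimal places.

-1.761

Mean z̄ = (63 + 53 + 63 + 59 + 52 + 53 + 53)/7 = 56.5714
Deviations: 6.4286, -3.5714, 6.4286, 2.4286, -4.5714, -3.5714, -3.5714
Σ_{t=1}^{6}(z_t−z̄)(z_{t+1}−z̄) = -12.3265
γ_1 = -12.3265 / 7 = -1.761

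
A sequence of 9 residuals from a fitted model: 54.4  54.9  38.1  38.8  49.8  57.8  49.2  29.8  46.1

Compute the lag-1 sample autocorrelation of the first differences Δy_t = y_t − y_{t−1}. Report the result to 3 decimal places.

-0.144

First differences Δy: 0.5, -16.8, 0.7, 11.0, 8.0, -8.6, -19.4, 16.3
Mean of differences = -1.0375
Numerator Σ(Δy_t−Δȳ)(Δy_{t+1}−Δȳ) = -169.7577
Denominator Σ(Δy_t−Δȳ)² = 1175.3788
r_1(Δy) = -169.7577 / 1175.3788 = -0.144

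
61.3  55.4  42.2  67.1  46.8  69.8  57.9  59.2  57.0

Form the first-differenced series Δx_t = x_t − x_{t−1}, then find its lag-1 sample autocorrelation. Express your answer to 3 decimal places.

-0.790

First differences Δx: -5.9, -13.2, 24.9, -20.3, 23.0, -11.9, 1.3, -2.2
Mean of differences = -0.5375
Numerator Σ(Δx_t−Δx̄)(Δx_{t+1}−Δx̄) = -1513.4464
Denominator Σ(Δx_t−Δx̄)² = 1915.9788
r_1(Δx) = -1513.4464 / 1915.9788 = -0.790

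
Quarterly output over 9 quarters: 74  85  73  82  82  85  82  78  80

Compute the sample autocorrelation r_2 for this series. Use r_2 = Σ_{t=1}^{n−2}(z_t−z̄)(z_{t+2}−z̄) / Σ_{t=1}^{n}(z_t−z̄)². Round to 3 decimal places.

Mean z̄ = (74 + 85 + 73 + 82 + 82 + 85 + 82 + 78 + 80)/9 = 80.1111
Σ(z_t−z̄)(z_{t+2}−z̄) = (43.4568) + (9.2346) + (-13.4321) + (9.2346) + (3.5679) + (-10.3210) + (-0.2099) = 41.5309
Denominator Σ(z_t−z̄)² = 150.8889
r_2 = 41.5309 / 150.8889 = 0.275

0.275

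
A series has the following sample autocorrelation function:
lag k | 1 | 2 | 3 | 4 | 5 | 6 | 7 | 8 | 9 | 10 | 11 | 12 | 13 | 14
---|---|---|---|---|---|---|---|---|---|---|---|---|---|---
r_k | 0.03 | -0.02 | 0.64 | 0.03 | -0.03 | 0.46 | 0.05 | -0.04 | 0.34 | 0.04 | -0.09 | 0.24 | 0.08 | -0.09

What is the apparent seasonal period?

The largest autocorrelation is r_3 = 0.64, with weaker echoes at lags 6 (0.46), 9 (0.34) and 12 (0.24); the remaining lags stay at or below 0.08.
The dominant spike at lag 3 indicates a seasonal period of 3.

3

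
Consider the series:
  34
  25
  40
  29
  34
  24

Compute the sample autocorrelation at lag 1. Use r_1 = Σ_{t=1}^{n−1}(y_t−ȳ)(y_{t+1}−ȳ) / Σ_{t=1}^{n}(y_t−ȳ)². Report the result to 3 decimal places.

Mean ȳ = (34 + 25 + 40 + 29 + 34 + 24)/6 = 31.0000
Deviations from mean: 3.0000, -6.0000, 9.0000, -2.0000, 3.0000, -7.0000
Σ(y_t−ȳ)(y_{t+1}−ȳ) = (-18.0000) + (-54.0000) + (-18.0000) + (-6.0000) + (-21.0000) = -117.0000
Denominator Σ(y_t−ȳ)² = 188.0000
r_1 = -117.0000 / 188.0000 = -0.622

-0.622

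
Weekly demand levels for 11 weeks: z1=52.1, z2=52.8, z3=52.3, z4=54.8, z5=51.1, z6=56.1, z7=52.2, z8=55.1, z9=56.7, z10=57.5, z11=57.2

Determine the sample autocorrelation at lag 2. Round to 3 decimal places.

Mean z̄ = (52.1 + 52.8 + 52.3 + 54.8 + 51.1 + 56.1 + 52.2 + 55.1 + 56.7 + 57.5 + 57.2)/11 = 54.3545
Numerator Σ_{t=1}^{9}(z_t−z̄)(z_{t+2}−z̄) = 23.6822
Denominator Σ(z_t−z̄)² = 54.2473
r_2 = 23.6822 / 54.2473 = 0.437

0.437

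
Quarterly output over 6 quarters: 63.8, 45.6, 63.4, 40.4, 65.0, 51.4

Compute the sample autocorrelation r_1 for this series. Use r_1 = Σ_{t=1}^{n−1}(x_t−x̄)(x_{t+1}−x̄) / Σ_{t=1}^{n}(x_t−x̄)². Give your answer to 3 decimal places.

-0.830

Mean x̄ = (63.8 + 45.6 + 63.4 + 40.4 + 65.0 + 51.4)/6 = 54.9333
Deviations from mean: 8.8667, -9.3333, 8.4667, -14.5333, 10.0667, -3.5333
Numerator Σ_{t=1}^{5}(x_t−x̄)(x_{t+1}−x̄) = -466.6978
Denominator Σ(x_t−x̄)² = 562.4533
r_1 = -466.6978 / 562.4533 = -0.830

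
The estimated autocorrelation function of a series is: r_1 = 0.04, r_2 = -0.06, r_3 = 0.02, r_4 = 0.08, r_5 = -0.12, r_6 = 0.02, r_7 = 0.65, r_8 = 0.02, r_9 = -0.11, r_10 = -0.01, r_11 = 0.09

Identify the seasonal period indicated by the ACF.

The largest autocorrelation is r_7 = 0.65; the remaining lags stay at or below 0.09.
The dominant spike at lag 7 indicates a seasonal period of 7.

7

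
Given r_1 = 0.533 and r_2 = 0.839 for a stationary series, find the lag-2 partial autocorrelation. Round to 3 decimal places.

0.775

φ_{22} = (r_2 − r_1²) / (1 − r_1²)
r_1² = (0.533)² = 0.284089
Numerator = 0.839 − 0.2841 = 0.5549; denominator = 1 − 0.2841 = 0.7159
φ_{22} = 0.5549 / 0.7159 = 0.775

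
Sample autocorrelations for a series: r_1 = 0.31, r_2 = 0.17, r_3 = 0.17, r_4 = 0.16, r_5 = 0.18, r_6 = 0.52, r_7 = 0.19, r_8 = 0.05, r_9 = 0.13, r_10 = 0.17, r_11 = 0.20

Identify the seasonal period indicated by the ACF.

The largest autocorrelation is r_6 = 0.52; the remaining lags stay at or below 0.31. The elevated value at lag 1 (0.31), dropping to 0.17 at lag 2, reflects decaying short-term dependence rather than seasonality.
The dominant spike at lag 6 indicates a seasonal period of 6.

6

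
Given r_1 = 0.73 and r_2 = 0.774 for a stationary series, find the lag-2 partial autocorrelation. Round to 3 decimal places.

0.516

φ_{22} = (r_2 − r_1²) / (1 − r_1²)
r_1² = (0.73)² = 0.5329
Numerator = 0.774 − 0.5329 = 0.2411; denominator = 1 − 0.5329 = 0.4671
φ_{22} = 0.2411 / 0.4671 = 0.516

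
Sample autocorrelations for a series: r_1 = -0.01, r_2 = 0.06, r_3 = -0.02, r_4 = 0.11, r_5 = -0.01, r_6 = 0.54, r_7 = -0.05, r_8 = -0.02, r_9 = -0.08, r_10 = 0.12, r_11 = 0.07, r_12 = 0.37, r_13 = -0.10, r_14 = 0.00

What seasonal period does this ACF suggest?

6

The largest autocorrelation is r_6 = 0.54, with a weaker echo at lag 12 (0.37); the remaining lags stay at or below 0.12.
The dominant spike at lag 6 indicates a seasonal period of 6.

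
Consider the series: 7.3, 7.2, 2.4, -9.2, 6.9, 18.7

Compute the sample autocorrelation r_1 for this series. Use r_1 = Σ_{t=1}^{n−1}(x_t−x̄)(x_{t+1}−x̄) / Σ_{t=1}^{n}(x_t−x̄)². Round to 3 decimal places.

Mean x̄ = (7.3 + 7.2 + 2.4 − 9.2 + 6.9 + 18.7)/6 = 5.5500
Deviations from mean: 1.7500, 1.6500, -3.1500, -14.7500, 1.3500, 13.1500
Σ(x_t−x̄)(x_{t+1}−x̄) = (2.8875) + (-5.1975) + (46.4625) + (-19.9125) + (17.7525) = 41.9925
Denominator Σ(x_t−x̄)² = 408.0150
r_1 = 41.9925 / 408.0150 = 0.103

0.103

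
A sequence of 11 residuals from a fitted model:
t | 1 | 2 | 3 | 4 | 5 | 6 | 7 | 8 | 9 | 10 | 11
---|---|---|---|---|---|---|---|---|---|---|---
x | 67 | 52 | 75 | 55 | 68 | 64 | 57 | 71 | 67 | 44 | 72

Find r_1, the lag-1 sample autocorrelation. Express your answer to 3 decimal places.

Mean x̄ = (67 + 52 + 75 + 55 + 68 + 64 + 57 + 71 + 67 + 44 + 72)/11 = 62.9091
Numerator Σ_{t=1}^{10}(x_t−x̄)(x_{t+1}−x̄) = -577.2810
Denominator Σ(x_t−x̄)² = 928.9091
r_1 = -577.2810 / 928.9091 = -0.621

-0.621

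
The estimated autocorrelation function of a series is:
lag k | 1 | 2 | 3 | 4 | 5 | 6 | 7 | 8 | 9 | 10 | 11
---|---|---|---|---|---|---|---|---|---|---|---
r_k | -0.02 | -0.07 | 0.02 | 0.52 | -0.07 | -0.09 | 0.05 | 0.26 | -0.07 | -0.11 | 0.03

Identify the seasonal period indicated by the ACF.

The largest autocorrelation is r_4 = 0.52, with a weaker echo at lag 8 (0.26); the remaining lags stay at or below 0.05.
The dominant spike at lag 4 indicates a seasonal period of 4.

4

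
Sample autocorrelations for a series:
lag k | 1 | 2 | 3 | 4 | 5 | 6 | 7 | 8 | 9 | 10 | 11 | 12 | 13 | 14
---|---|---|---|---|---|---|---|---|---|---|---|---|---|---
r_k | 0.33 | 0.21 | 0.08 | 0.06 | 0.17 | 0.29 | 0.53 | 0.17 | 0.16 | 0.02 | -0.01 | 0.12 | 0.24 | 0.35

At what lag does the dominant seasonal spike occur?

The largest autocorrelation is r_7 = 0.53, with a weaker echo at lag 14 (0.35); the remaining lags stay at or below 0.33. The elevated value at lag 1 (0.33), dropping to 0.21 at lag 2, reflects decaying short-term dependence rather than seasonality.
The dominant spike at lag 7 indicates a seasonal period of 7.

7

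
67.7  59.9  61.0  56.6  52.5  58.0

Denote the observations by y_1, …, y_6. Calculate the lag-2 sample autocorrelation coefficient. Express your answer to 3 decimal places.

Mean ȳ = (67.7 + 59.9 + 61.0 + 56.6 + 52.5 + 58.0)/6 = 59.2833
Deviations from mean: 8.4167, 0.6167, 1.7167, -2.6833, -6.7833, -1.2833
Numerator Σ_{t=1}^{4}(y_t−ȳ)(y_{t+2}−ȳ) = 4.5928
Denominator Σ(y_t−ȳ)² = 129.0283
r_2 = 4.5928 / 129.0283 = 0.036

0.036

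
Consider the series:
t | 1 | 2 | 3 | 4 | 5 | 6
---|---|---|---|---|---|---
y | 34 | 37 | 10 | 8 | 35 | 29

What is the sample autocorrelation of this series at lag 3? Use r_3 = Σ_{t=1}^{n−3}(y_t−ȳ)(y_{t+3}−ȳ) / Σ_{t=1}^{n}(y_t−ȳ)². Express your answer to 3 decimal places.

Mean ȳ = (34 + 37 + 10 + 8 + 35 + 29)/6 = 25.5000
Σ(y_t−ȳ)(y_{t+3}−ȳ) = (-148.7500) + (109.2500) + (-54.2500) = -93.7500
Denominator Σ(y_t−ȳ)² = 853.5000
r_3 = -93.7500 / 853.5000 = -0.110

-0.110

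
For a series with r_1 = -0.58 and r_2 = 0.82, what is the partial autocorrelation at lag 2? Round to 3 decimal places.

φ_{22} = (r_2 − r_1²) / (1 − r_1²)
r_1² = (-0.58)² = 0.3364
Numerator = 0.82 − 0.3364 = 0.4836; denominator = 1 − 0.3364 = 0.6636
φ_{22} = 0.4836 / 0.6636 = 0.729

0.729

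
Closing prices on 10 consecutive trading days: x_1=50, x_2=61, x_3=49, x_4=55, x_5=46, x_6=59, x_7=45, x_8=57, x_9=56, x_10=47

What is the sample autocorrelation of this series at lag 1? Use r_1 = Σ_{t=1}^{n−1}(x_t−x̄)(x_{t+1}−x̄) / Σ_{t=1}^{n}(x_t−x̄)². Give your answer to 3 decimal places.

-0.680

Mean x̄ = (50 + 61 + 49 + 55 + 46 + 59 + 45 + 57 + 56 + 47)/10 = 52.5000
Numerator Σ_{t=1}^{9}(x_t−x̄)(x_{t+1}−x̄) = -204.2500
Denominator Σ(x_t−x̄)² = 300.5000
r_1 = -204.2500 / 300.5000 = -0.680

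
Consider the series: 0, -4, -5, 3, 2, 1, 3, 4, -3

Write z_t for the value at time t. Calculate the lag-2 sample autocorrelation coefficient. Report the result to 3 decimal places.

Mean z̄ = (0 − 4 − 5 + 3 + 2 + 1 + 3 + 4 − 3)/9 = 0.1111
Σ(z_t−z̄)(z_{t+2}−z̄) = (0.5679) + (-11.8765) + (-9.6543) + (2.5679) + (5.4568) + (3.4568) + (-8.9877) = -18.4691
Denominator Σ(z_t−z̄)² = 88.8889
r_2 = -18.4691 / 88.8889 = -0.208

-0.208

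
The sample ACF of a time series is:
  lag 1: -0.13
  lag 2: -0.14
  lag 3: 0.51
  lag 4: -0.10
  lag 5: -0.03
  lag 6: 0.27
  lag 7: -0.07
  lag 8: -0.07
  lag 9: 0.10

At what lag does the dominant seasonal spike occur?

The largest autocorrelation is r_3 = 0.51, with a weaker echo at lag 6 (0.27); the remaining lags stay at or below 0.10.
The dominant spike at lag 3 indicates a seasonal period of 3.

3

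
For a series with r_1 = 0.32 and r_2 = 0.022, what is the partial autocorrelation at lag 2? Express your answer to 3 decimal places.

φ_{22} = (r_2 − r_1²) / (1 − r_1²)
r_1² = (0.32)² = 0.1024
Numerator = 0.022 − 0.1024 = -0.0804; denominator = 1 − 0.1024 = 0.8976
φ_{22} = -0.0804 / 0.8976 = -0.090

-0.090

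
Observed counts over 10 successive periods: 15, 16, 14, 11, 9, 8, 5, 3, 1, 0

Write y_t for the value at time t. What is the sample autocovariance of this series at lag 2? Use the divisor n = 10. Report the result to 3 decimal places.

12.952

Mean ȳ = (15 + 16 + 14 + 11 + 9 + 8 + 5 + 3 + 1 + 0)/10 = 8.2000
Σ_{t=1}^{8}(y_t−ȳ)(y_{t+2}−ȳ) = 129.5200
γ_2 = 129.5200 / 10 = 12.952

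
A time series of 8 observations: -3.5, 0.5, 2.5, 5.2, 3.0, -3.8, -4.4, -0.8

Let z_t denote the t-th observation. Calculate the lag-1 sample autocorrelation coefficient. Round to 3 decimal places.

0.420

Mean z̄ = (-3.5 + 0.5 + 2.5 + 5.2 + 3.0 − 3.8 − 4.4 − 0.8)/8 = -0.1625
Deviations from mean: -3.3375, 0.6625, 2.6625, 5.3625, 3.1625, -3.6375, -4.2375, -0.6375
Σ(z_t−z̄)(z_{t+1}−z̄) = (-2.2111) + (1.7639) + (14.2777) + (16.9589) + (-11.5036) + (15.4139) + (2.7014) = 37.4011
Denominator Σ(z_t−z̄)² = 89.0188
r_1 = 37.4011 / 89.0188 = 0.420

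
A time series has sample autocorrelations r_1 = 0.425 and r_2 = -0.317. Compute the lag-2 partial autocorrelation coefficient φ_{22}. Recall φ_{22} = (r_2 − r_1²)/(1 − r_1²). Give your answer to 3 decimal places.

-0.607

φ_{22} = (r_2 − r_1²) / (1 − r_1²)
r_1² = (0.425)² = 0.180625
Numerator = -0.317 − 0.1806 = -0.4976; denominator = 1 − 0.1806 = 0.8194
φ_{22} = -0.4976 / 0.8194 = -0.607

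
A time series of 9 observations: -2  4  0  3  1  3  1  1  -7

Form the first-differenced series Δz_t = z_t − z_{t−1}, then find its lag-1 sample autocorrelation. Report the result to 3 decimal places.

-0.390

First differences Δz: 6, -4, 3, -2, 2, -2, 0, -8
Mean of differences = -0.6250
Numerator Σ(Δz_t−Δz̄)(Δz_{t+1}−Δz̄) = -52.2656
Denominator Σ(Δz_t−Δz̄)² = 133.8750
r_1(Δz) = -52.2656 / 133.8750 = -0.390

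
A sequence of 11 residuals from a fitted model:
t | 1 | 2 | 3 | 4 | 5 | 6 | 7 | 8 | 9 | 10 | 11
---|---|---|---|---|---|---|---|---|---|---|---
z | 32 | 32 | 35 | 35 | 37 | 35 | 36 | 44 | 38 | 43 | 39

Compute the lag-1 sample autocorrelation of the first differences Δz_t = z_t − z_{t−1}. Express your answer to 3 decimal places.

-0.676

First differences Δz: 0, 3, 0, 2, -2, 1, 8, -6, 5, -4
Mean of differences = 0.7000
Numerator Σ(Δz_t−Δz̄)(Δz_{t+1}−Δz̄) = -104.1900
Denominator Σ(Δz_t−Δz̄)² = 154.1000
r_1(Δz) = -104.1900 / 154.1000 = -0.676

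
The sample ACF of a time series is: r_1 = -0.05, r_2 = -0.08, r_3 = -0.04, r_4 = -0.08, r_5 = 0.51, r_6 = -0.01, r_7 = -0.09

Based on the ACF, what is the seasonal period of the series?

5

The largest autocorrelation is r_5 = 0.51; the remaining lags stay at or below -0.01.
The dominant spike at lag 5 indicates a seasonal period of 5.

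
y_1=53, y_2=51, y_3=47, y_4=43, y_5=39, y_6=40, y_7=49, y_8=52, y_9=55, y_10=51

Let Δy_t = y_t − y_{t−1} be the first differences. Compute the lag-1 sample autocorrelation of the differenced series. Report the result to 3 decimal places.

0.417

First differences Δy: -2, -4, -4, -4, 1, 9, 3, 3, -4
Mean of differences = -0.2222
Numerator Σ(Δy_t−Δȳ)(Δy_{t+1}−Δȳ) = 69.8395
Denominator Σ(Δy_t−Δȳ)² = 167.5556
r_1(Δy) = 69.8395 / 167.5556 = 0.417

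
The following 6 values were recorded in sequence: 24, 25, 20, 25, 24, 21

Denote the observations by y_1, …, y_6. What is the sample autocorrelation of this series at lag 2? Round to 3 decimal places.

Mean ȳ = (24 + 25 + 20 + 25 + 24 + 21)/6 = 23.1667
Deviations from mean: 0.8333, 1.8333, -3.1667, 1.8333, 0.8333, -2.1667
Σ(y_t−ȳ)(y_{t+2}−ȳ) = (-2.6389) + (3.3611) + (-2.6389) + (-3.9722) = -5.8889
Denominator Σ(y_t−ȳ)² = 22.8333
r_2 = -5.8889 / 22.8333 = -0.258

-0.258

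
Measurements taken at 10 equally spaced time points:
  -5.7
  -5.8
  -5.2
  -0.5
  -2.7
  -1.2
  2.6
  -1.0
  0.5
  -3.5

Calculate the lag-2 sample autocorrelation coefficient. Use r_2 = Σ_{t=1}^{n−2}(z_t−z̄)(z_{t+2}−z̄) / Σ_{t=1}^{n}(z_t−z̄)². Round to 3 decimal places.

Mean z̄ = (-5.7 − 5.8 − 5.2 − 0.5 − 2.7 − 1.2 + 2.6 − 1.0 + 0.5 − 3.5)/10 = -2.2500
Numerator Σ_{t=1}^{8}(z_t−z̄)(z_{t+2}−z̄) = 18.0350
Denominator Σ(z_t−z̄)² = 71.7850
r_2 = 18.0350 / 71.7850 = 0.251

0.251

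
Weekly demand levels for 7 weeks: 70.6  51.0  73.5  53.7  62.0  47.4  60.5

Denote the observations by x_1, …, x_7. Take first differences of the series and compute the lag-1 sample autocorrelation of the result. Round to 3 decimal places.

-0.798

First differences Δx: -19.6, 22.5, -19.8, 8.3, -14.6, 13.1
Mean of differences = -1.6833
Numerator Σ(Δx_t−Δx̄)(Δx_{t+1}−Δx̄) = -1372.1736
Denominator Σ(Δx_t−Δx̄)² = 1719.1083
r_1(Δx) = -1372.1736 / 1719.1083 = -0.798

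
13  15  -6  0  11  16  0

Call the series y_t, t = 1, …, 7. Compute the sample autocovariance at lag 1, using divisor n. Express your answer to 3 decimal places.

-2.857

Mean ȳ = (13 + 15 − 6 + 0 + 11 + 16 + 0)/7 = 7.0000
Σ_{t=1}^{6}(y_t−ȳ)(y_{t+1}−ȳ) = -20.0000
γ_1 = -20.0000 / 7 = -2.857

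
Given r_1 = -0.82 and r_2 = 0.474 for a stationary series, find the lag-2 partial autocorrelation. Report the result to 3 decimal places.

-0.606

φ_{22} = (r_2 − r_1²) / (1 − r_1²)
r_1² = (-0.82)² = 0.6724
Numerator = 0.474 − 0.6724 = -0.1984; denominator = 1 − 0.6724 = 0.3276
φ_{22} = -0.1984 / 0.3276 = -0.606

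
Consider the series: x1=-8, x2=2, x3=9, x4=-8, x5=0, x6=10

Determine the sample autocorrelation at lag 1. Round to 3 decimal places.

-0.237

Mean x̄ = (-8 + 2 + 9 − 8 + 0 + 10)/6 = 0.8333
Deviations from mean: -8.8333, 1.1667, 8.1667, -8.8333, -0.8333, 9.1667
Σ(x_t−x̄)(x_{t+1}−x̄) = (-10.3056) + (9.5278) + (-72.1389) + (7.3611) + (-7.6389) = -73.1944
Denominator Σ(x_t−x̄)² = 308.8333
r_1 = -73.1944 / 308.8333 = -0.237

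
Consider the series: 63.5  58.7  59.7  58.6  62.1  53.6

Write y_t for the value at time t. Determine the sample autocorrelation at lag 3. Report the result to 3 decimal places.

-0.117

Mean ȳ = (63.5 + 58.7 + 59.7 + 58.6 + 62.1 + 53.6)/6 = 59.3667
Σ(y_t−ȳ)(y_{t+3}−ȳ) = (-3.1689) + (-1.8222) + (-1.9222) = -6.9133
Denominator Σ(y_t−ȳ)² = 58.9533
r_3 = -6.9133 / 58.9533 = -0.117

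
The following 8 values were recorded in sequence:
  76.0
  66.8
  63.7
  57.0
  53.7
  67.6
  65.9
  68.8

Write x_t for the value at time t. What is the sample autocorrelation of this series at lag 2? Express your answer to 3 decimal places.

Mean x̄ = (76.0 + 66.8 + 63.7 + 57.0 + 53.7 + 67.6 + 65.9 + 68.8)/8 = 64.9375
Numerator Σ_{t=1}^{6}(x_t−x̄)(x_{t+2}−x̄) = -36.2328
Denominator Σ(x_t−x̄)² = 339.5988
r_2 = -36.2328 / 339.5988 = -0.107

-0.107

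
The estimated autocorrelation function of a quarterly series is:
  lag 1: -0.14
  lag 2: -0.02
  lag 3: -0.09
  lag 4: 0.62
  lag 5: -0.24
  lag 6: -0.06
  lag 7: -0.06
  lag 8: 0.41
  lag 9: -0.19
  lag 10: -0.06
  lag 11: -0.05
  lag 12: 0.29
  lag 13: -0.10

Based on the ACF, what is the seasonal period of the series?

4

The largest autocorrelation is r_4 = 0.62, with weaker echoes at lags 8 (0.41) and 12 (0.29); the remaining lags stay at or below -0.02.
The dominant spike at lag 4 indicates a seasonal period of 4.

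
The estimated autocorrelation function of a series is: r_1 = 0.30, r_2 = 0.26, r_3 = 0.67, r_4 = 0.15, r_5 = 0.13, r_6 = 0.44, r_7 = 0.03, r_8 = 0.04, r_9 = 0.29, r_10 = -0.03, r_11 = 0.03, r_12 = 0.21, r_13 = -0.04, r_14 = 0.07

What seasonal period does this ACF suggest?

3

The largest autocorrelation is r_3 = 0.67, with a weaker echo at lag 6 (0.44); the remaining lags stay at or below 0.30. The elevated value at lag 1 (0.30), dropping to 0.26 at lag 2, reflects decaying short-term dependence rather than seasonality.
The dominant spike at lag 3 indicates a seasonal period of 3.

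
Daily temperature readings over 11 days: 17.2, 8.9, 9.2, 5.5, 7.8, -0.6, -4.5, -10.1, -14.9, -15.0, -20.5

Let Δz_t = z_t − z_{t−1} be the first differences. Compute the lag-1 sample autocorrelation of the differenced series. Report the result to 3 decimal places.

-0.458

First differences Δz: -8.3, 0.3, -3.7, 2.3, -8.4, -3.9, -5.6, -4.8, -0.1, -5.5
Mean of differences = -3.7700
Numerator Σ(Δz_t−Δz̄)(Δz_{t+1}−Δz̄) = -53.2359
Denominator Σ(Δz_t−Δz̄)² = 116.2610
r_1(Δz) = -53.2359 / 116.2610 = -0.458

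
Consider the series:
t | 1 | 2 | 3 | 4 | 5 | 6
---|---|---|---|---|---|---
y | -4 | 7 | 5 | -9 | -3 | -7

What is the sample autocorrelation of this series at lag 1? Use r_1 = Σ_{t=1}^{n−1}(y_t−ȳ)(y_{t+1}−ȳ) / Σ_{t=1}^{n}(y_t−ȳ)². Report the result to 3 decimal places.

Mean ȳ = (-4 + 7 + 5 − 9 − 3 − 7)/6 = -1.8333
Deviations from mean: -2.1667, 8.8333, 6.8333, -7.1667, -1.1667, -5.1667
Σ(y_t−ȳ)(y_{t+1}−ȳ) = (-19.1389) + (60.3611) + (-48.9722) + (8.3611) + (6.0278) = 6.6389
Denominator Σ(y_t−ȳ)² = 208.8333
r_1 = 6.6389 / 208.8333 = 0.032

0.032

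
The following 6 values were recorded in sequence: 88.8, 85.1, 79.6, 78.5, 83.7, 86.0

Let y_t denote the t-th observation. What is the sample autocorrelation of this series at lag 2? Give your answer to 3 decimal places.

Mean ȳ = (88.8 + 85.1 + 79.6 + 78.5 + 83.7 + 86.0)/6 = 83.6167
Deviations from mean: 5.1833, 1.4833, -4.0167, -5.1167, 0.0833, 2.3833
Σ(y_t−ȳ)(y_{t+2}−ȳ) = (-20.8197) + (-7.5897) + (-0.3347) + (-12.1947) = -40.9389
Denominator Σ(y_t−ȳ)² = 77.0683
r_2 = -40.9389 / 77.0683 = -0.531

-0.531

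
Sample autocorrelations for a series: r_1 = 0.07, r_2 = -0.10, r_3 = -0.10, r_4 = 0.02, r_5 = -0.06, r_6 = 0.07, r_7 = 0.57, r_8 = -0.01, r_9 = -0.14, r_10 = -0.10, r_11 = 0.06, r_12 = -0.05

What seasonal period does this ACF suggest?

7

The largest autocorrelation is r_7 = 0.57; the remaining lags stay at or below 0.07.
The dominant spike at lag 7 indicates a seasonal period of 7.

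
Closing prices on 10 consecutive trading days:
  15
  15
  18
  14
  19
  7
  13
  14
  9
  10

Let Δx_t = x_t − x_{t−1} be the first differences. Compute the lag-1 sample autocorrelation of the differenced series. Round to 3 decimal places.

First differences Δx: 0, 3, -4, 5, -12, 6, 1, -5, 1
Mean of differences = -0.5556
Numerator Σ(Δx_t−Δx̄)(Δx_{t+1}−Δx̄) = -171.6420
Denominator Σ(Δx_t−Δx̄)² = 254.2222
r_1(Δx) = -171.6420 / 254.2222 = -0.675

-0.675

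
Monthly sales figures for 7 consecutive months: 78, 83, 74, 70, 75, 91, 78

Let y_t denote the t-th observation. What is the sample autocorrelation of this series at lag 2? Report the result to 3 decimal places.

Mean ȳ = (78 + 83 + 74 + 70 + 75 + 91 + 78)/7 = 78.4286
Numerator Σ_{t=1}^{5}(y_t−ȳ)(y_{t+2}−ȳ) = -125.9388
Denominator Σ(y_t−ȳ)² = 281.7143
r_2 = -125.9388 / 281.7143 = -0.447

-0.447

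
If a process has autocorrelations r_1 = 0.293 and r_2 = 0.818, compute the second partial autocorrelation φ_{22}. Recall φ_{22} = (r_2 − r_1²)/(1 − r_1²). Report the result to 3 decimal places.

φ_{22} = (r_2 − r_1²) / (1 − r_1²)
r_1² = (0.293)² = 0.085849
Numerator = 0.818 − 0.0858 = 0.7322; denominator = 1 − 0.0858 = 0.9142
φ_{22} = 0.7322 / 0.9142 = 0.801

0.801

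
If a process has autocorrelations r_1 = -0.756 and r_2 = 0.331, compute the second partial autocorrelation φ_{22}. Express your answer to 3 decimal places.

φ_{22} = (r_2 − r_1²) / (1 − r_1²)
r_1² = (-0.756)² = 0.571536
Numerator = 0.331 − 0.5715 = -0.2405; denominator = 1 − 0.5715 = 0.4285
φ_{22} = -0.2405 / 0.4285 = -0.561

-0.561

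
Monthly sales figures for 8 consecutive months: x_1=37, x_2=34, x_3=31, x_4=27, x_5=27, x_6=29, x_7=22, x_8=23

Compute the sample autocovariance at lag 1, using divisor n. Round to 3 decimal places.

11.367

Mean x̄ = (37 + 34 + 31 + 27 + 27 + 29 + 22 + 23)/8 = 28.7500
Σ_{t=1}^{7}(x_t−x̄)(x_{t+1}−x̄) = 90.9375
γ_1 = 90.9375 / 8 = 11.367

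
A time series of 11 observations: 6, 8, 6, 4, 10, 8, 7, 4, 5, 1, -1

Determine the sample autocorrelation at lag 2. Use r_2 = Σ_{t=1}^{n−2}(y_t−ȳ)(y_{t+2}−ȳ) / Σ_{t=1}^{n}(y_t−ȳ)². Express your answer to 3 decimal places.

Mean ȳ = (6 + 8 + 6 + 4 + 10 + 8 + 7 + 4 + 5 + 1 − 1)/11 = 5.2727
Numerator Σ_{t=1}^{9}(y_t−ȳ)(y_{t+2}−ȳ) = 8.3967
Denominator Σ(y_t−ȳ)² = 102.1818
r_2 = 8.3967 / 102.1818 = 0.082

0.082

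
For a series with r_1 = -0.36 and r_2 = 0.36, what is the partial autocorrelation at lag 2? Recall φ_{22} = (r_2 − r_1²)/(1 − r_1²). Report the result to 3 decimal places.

0.265

φ_{22} = (r_2 − r_1²) / (1 − r_1²)
r_1² = (-0.36)² = 0.1296
Numerator = 0.36 − 0.1296 = 0.2304; denominator = 1 − 0.1296 = 0.8704
φ_{22} = 0.2304 / 0.8704 = 0.265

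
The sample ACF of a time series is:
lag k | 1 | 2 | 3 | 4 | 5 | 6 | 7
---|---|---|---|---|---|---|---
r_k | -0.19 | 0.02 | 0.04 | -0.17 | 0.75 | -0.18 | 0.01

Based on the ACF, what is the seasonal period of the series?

5

The largest autocorrelation is r_5 = 0.75; the remaining lags stay at or below 0.04.
The dominant spike at lag 5 indicates a seasonal period of 5.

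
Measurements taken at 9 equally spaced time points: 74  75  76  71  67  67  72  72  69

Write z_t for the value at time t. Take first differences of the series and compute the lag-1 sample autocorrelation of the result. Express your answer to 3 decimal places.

First differences Δz: 1, 1, -5, -4, 0, 5, 0, -3
Mean of differences = -0.6250
Numerator Σ(Δz_t−Δz̄)(Δz_{t+1}−Δz̄) = 13.7344
Denominator Σ(Δz_t−Δz̄)² = 73.8750
r_1(Δz) = 13.7344 / 73.8750 = 0.186

0.186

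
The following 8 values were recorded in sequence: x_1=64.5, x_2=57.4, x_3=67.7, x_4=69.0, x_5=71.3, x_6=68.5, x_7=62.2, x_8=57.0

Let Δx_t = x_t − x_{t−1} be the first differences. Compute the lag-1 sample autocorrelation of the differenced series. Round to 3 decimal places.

First differences Δx: -7.1, 10.3, 1.3, 2.3, -2.8, -6.3, -5.2
Mean of differences = -1.0714
Numerator Σ(Δx_t−Δx̄)(Δx_{t+1}−Δx̄) = -8.7951
Denominator Σ(Δx_t−Δx̄)² = 230.0143
r_1(Δx) = -8.7951 / 230.0143 = -0.038

-0.038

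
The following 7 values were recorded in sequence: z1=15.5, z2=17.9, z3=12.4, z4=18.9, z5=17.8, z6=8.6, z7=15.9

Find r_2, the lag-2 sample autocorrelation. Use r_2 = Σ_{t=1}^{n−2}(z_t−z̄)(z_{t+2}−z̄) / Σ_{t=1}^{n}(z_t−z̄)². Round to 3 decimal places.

-0.264

Mean z̄ = (15.5 + 17.9 + 12.4 + 18.9 + 17.8 + 8.6 + 15.9)/7 = 15.2857
Deviations from mean: 0.2143, 2.6143, -2.8857, 3.6143, 2.5143, -6.6857, 0.6143
Numerator Σ_{t=1}^{5}(z_t−z̄)(z_{t+2}−z̄) = -21.0447
Denominator Σ(z_t−z̄)² = 79.6686
r_2 = -21.0447 / 79.6686 = -0.264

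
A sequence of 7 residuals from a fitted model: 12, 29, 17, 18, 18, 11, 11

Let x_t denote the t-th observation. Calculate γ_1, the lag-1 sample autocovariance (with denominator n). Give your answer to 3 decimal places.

-3.679

Mean x̄ = (12 + 29 + 17 + 18 + 18 + 11 + 11)/7 = 16.5714
Σ_{t=1}^{6}(x_t−x̄)(x_{t+1}−x̄) = -25.7551
γ_1 = -25.7551 / 7 = -3.679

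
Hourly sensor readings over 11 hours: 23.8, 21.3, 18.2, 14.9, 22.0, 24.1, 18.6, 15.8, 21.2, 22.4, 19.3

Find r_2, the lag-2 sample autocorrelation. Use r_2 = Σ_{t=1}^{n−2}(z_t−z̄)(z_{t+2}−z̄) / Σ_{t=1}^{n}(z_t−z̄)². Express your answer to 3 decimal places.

Mean z̄ = (23.8 + 21.3 + 18.2 + 14.9 + 22.0 + 24.1 + 18.6 + 15.8 + 21.2 + 22.4 + 19.3)/11 = 20.1455
Numerator Σ_{t=1}^{9}(z_t−z̄)(z_{t+2}−z̄) = -69.8860
Denominator Σ(z_t−z̄)² = 93.2473
r_2 = -69.8860 / 93.2473 = -0.749

-0.749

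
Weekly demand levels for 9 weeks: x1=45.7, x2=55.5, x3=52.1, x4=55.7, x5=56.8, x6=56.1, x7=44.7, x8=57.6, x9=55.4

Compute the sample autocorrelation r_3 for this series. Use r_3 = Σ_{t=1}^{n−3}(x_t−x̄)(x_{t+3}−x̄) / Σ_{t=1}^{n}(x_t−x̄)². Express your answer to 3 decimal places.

Mean x̄ = (45.7 + 55.5 + 52.1 + 55.7 + 56.8 + 56.1 + 44.7 + 57.6 + 55.4)/9 = 53.2889
Σ(x_t−x̄)(x_{t+3}−x̄) = (-18.2977) + (7.7635) + (-3.3421) + (-20.7088) + (15.1368) + (5.9346) = -13.5137
Denominator Σ(x_t−x̄)² = 186.7489
r_3 = -13.5137 / 186.7489 = -0.072

-0.072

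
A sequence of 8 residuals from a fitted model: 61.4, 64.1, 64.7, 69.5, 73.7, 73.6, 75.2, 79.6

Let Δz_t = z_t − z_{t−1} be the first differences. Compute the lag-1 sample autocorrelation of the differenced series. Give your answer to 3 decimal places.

First differences Δz: 2.7, 0.6, 4.8, 4.2, -0.1, 1.6, 4.4
Mean of differences = 2.6000
Numerator Σ(Δz_t−Δz̄)(Δz_{t+1}−Δz̄) = -4.5000
Denominator Σ(Δz_t−Δz̄)² = 22.9400
r_1(Δz) = -4.5000 / 22.9400 = -0.196

-0.196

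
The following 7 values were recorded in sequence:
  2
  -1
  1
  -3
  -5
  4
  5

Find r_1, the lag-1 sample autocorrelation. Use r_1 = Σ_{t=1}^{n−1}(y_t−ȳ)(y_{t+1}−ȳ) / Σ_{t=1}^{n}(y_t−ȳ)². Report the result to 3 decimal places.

Mean ȳ = (2 − 1 + 1 − 3 − 5 + 4 + 5)/7 = 0.4286
Deviations from mean: 1.5714, -1.4286, 0.5714, -3.4286, -5.4286, 3.5714, 4.5714
Σ(y_t−ȳ)(y_{t+1}−ȳ) = (-2.2449) + (-0.8163) + (-1.9592) + (18.6122) + (-19.3878) + (16.3265) = 10.5306
Denominator Σ(y_t−ȳ)² = 79.7143
r_1 = 10.5306 / 79.7143 = 0.132

0.132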